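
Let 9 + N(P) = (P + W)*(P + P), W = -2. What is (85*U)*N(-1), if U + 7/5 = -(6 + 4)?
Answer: 2907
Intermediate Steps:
U = -57/5 (U = -7/5 - (6 + 4) = -7/5 - 1*10 = -7/5 - 10 = -57/5 ≈ -11.400)
N(P) = -9 + 2*P*(-2 + P) (N(P) = -9 + (P - 2)*(P + P) = -9 + (-2 + P)*(2*P) = -9 + 2*P*(-2 + P))
(85*U)*N(-1) = (85*(-57/5))*(-9 - 4*(-1) + 2*(-1)²) = -969*(-9 + 4 + 2*1) = -969*(-9 + 4 + 2) = -969*(-3) = 2907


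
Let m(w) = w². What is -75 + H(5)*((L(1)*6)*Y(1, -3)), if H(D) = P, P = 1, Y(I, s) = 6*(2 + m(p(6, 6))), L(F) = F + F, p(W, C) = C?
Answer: 2661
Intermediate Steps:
L(F) = 2*F
Y(I, s) = 228 (Y(I, s) = 6*(2 + 6²) = 6*(2 + 36) = 6*38 = 228)
H(D) = 1
-75 + H(5)*((L(1)*6)*Y(1, -3)) = -75 + 1*(((2*1)*6)*228) = -75 + 1*((2*6)*228) = -75 + 1*(12*228) = -75 + 1*2736 = -75 + 2736 = 2661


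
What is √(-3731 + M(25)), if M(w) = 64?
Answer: I*√3667 ≈ 60.556*I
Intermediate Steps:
√(-3731 + M(25)) = √(-3731 + 64) = √(-3667) = I*√3667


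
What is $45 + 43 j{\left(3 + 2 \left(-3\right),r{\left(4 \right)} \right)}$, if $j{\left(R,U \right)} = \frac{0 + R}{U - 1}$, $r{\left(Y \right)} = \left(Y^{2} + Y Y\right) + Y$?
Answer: $\frac{1446}{35} \approx 41.314$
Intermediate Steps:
$r{\left(Y \right)} = Y + 2 Y^{2}$ ($r{\left(Y \right)} = \left(Y^{2} + Y^{2}\right) + Y = 2 Y^{2} + Y = Y + 2 Y^{2}$)
$j{\left(R,U \right)} = \frac{R}{-1 + U}$
$45 + 43 j{\left(3 + 2 \left(-3\right),r{\left(4 \right)} \right)} = 45 + 43 \frac{3 + 2 \left(-3\right)}{-1 + 4 \left(1 + 2 \cdot 4\right)} = 45 + 43 \frac{3 - 6}{-1 + 4 \left(1 + 8\right)} = 45 + 43 \left(- \frac{3}{-1 + 4 \cdot 9}\right) = 45 + 43 \left(- \frac{3}{-1 + 36}\right) = 45 + 43 \left(- \frac{3}{35}\right) = 45 - \frac{129}{35} = \frac{1446}{35}$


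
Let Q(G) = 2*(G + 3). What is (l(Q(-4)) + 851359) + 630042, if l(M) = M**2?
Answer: 1481405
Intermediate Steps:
Q(G) = 6 + 2*G (Q(G) = 2*(3 + G) = 6 + 2*G)
(l(Q(-4)) + 851359) + 630042 = ((6 + 2*(-4))**2 + 851359) + 630042 = ((6 - 8)**2 + 851359) + 630042 = ((-2)**2 + 851359) + 630042 = (4 + 851359) + 630042 = 851363 + 630042 = 1481405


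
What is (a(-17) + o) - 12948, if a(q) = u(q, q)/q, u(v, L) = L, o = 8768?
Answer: -4179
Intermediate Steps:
a(q) = 1 (a(q) = q/q = 1)
(a(-17) + o) - 12948 = (1 + 8768) - 12948 = 8769 - 12948 = -4179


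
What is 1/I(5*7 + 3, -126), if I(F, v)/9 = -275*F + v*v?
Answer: 1/48834 ≈ 2.0478e-5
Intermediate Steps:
I(F, v) = -2475*F + 9*v**2 (I(F, v) = 9*(-275*F + v*v) = 9*(-275*F + v**2) = 9*(v**2 - 275*F) = -2475*F + 9*v**2)
1/I(5*7 + 3, -126) = 1/(-2475*(5*7 + 3) + 9*(-126)**2) = 1/(-2475*(35 + 3) + 9*15876) = 1/(-2475*38 + 142884) = 1/(-94050 + 142884) = 1/48834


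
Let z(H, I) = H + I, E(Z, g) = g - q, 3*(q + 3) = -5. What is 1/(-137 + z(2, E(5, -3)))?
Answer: -3/400 ≈ -0.0075000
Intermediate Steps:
q = -14/3 (q = -3 + (1/3)*(-5) = -3 - 5/3 = -14/3 ≈ -4.6667)
E(Z, g) = 14/3 + g (E(Z, g) = g - 1*(-14/3) = g + 14/3 = 14/3 + g)
1/(-137 + z(2, E(5, -3))) = 1/(-137 + (2 + (14/3 - 3))) = 1/(-137 + (2 + 5/3)) = 1/(-137 + 11/3) = 1/(-400/3) = -3/400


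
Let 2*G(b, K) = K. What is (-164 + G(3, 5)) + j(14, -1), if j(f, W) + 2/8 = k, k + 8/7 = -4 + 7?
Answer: -4477/28 ≈ -159.89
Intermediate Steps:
k = 13/7 (k = -8/7 + (-4 + 7) = -8/7 + 3 = 13/7 ≈ 1.8571)
j(f, W) = 45/28 (j(f, W) = -¼ + 13/7 = 45/28)
G(b, K) = K/2
(-164 + G(3, 5)) + j(14, -1) = (-164 + (½)*5) + 45/28 = (-164 + 5/2) + 45/28 = -323/2 + 45/28 = -4477/28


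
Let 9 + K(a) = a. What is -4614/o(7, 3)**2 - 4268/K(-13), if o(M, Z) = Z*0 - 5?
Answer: 236/25 ≈ 9.4400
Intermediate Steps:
o(M, Z) = -5 (o(M, Z) = 0 - 5 = -5)
K(a) = -9 + a
-4614/o(7, 3)**2 - 4268/K(-13) = -4614/((-5)**2) - 4268/(-9 - 13) = -4614/25 - 4268/(-22) = -4614*1/25 - 4268*(-1/22) = -4614/25 + 194 = 236/25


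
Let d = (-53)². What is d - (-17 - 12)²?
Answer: 1968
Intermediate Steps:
d = 2809
d - (-17 - 12)² = 2809 - (-17 - 12)² = 2809 - 1*(-29)² = 2809 - 1*841 = 2809 - 841 = 1968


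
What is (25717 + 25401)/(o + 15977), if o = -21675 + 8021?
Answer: 51118/2323 ≈ 22.005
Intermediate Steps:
o = -13654
(25717 + 25401)/(o + 15977) = (25717 + 25401)/(-13654 + 15977) = 51118/2323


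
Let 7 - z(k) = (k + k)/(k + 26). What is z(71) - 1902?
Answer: -183957/97 ≈ -1896.5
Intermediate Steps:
z(k) = 7 - 2*k/(26 + k) (z(k) = 7 - (k + k)/(k + 26) = 7 - 2*k/(26 + k))
z(71) - 1902 = (182 + 5*71)/(26 + 71) - 1902 = (182 + 355)/97 - 1902 = (1/97)*537 - 1902 = 537/97 - 1902 = -183957/97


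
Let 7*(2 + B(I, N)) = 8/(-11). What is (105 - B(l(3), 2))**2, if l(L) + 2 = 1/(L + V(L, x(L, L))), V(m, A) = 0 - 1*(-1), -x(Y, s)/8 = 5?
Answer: 68013009/5929 ≈ 11471.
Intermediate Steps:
x(Y, s) = -40 (x(Y, s) = -8*5 = -40)
V(m, A) = 1 (V(m, A) = 0 + 1 = 1)
l(L) = -2 + 1/(1 + L) (l(L) = -2 + 1/(L + 1) = -2 + 1/(1 + L))
B(I, N) = -162/77 (B(I, N) = -2 + (8/(-11))/7 = -2 + (8*(-1/11))/7 = -2 + (1/7)*(-8/11) = -2 - 8/77 = -162/77)
(105 - B(l(3), 2))**2 = (105 - 1*(-162/77))**2 = (105 + 162/77)**2 = (8247/77)**2 = 68013009/5929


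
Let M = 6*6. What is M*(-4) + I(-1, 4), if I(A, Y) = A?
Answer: -145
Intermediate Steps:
M = 36
M*(-4) + I(-1, 4) = 36*(-4) - 1 = -144 - 1 = -145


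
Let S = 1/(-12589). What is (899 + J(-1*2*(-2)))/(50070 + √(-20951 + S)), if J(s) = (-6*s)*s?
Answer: 16871865923/1052031614608 - 803*I*√830093922615/15780474219120 ≈ 0.016037 - 4.6362e-5*I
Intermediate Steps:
S = -1/12589 ≈ -7.9434e-5
J(s) = -6*s²
(899 + J(-1*2*(-2)))/(50070 + √(-20951 + S)) = (899 - 6*(-1*2*(-2))²)/(50070 + √(-20951 - 1/12589)) = (899 - 6*(-2*(-2))²)/(50070 + √(-263752140/12589)) = (899 - 6*4²)/(50070 + 2*I*√830093922615/12589) = (899 - 6*16)/(50070 + 2*I*√830093922615/12589) = (899 - 96)/(50070 + 2*I*√830093922615/12589) = 803/(50070 + 2*I*√830093922615/12589)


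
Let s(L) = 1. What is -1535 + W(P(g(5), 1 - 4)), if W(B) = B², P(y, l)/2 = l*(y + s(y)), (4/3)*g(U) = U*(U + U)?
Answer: 51826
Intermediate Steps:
g(U) = 3*U²/2 (g(U) = 3*(U*(U + U))/4 = 3*(U*(2*U))/4 = 3*(2*U²)/4 = 3*U²/2)
P(y, l) = 2*l*(1 + y) (P(y, l) = 2*(l*(y + 1)) = 2*(l*(1 + y)) = 2*l*(1 + y))
-1535 + W(P(g(5), 1 - 4)) = -1535 + (2*(1 - 4)*(1 + (3/2)*5²))² = -1535 + (2*(-3)*(1 + (3/2)*25))² = -1535 + (2*(-3)*(1 + 75/2))² = -1535 + (2*(-3)*(77/2))² = -1535 + (-231)² = -1535 + 53361 = 51826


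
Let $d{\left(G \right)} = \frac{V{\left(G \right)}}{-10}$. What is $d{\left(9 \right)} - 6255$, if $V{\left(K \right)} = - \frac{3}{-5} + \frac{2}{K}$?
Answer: $- \frac{2814787}{450} \approx -6255.1$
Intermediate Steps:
$V{\left(K \right)} = \frac{3}{5} + \frac{2}{K}$ ($V{\left(K \right)} = \left(-3\right) \left(- \frac{1}{5}\right) + \frac{2}{K} = \frac{3}{5} + \frac{2}{K}$)
$d{\left(G \right)} = - \frac{3}{50} - \frac{1}{5 G}$ ($d{\left(G \right)} = \frac{\frac{3}{5} + \frac{2}{G}}{-10} = \left(\frac{3}{5} + \frac{2}{G}\right) \left(- \frac{1}{10}\right) = - \frac{3}{50} - \frac{1}{5 G}$)
$d{\left(9 \right)} - 6255 = \frac{-10 - 27}{50 \cdot 9} - 6255 = \frac{1}{50} \cdot \frac{1}{9} \left(-10 - 27\right) - 6255 = \frac{1}{50} \cdot \frac{1}{9} \left(-37\right) - 6255 = - \frac{37}{450} - 6255 = - \frac{2814787}{450}$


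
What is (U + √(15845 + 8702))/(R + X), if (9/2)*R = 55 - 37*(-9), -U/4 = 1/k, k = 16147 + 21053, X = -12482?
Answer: 3/345842200 - 9*√24547/111562 ≈ -0.012639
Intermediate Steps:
k = 37200
U = -1/9300 (U = -4/37200 = -4*1/37200 = -1/9300 ≈ -0.00010753)
R = 776/9 (R = 2*(55 - 37*(-9))/9 = 2*(55 + 333)/9 = (2/9)*388 = 776/9 ≈ 86.222)
(U + √(15845 + 8702))/(R + X) = (-1/9300 + √(15845 + 8702))/(776/9 - 12482) = (-1/9300 + √24547)/(-111562/9) = (-1/9300 + √24547)*(-9/111562) = 3/345842200 - 9*√24547/111562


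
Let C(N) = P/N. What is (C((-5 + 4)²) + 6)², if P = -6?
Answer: 0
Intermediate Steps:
C(N) = -6/N
(C((-5 + 4)²) + 6)² = (-6/(-5 + 4)² + 6)² = (-6/((-1)²) + 6)² = (-6/1 + 6)² = (-6*1 + 6)² = (-6 + 6)² = 0² = 0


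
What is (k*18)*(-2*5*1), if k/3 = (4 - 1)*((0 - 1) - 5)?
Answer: 9720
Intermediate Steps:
k = -54 (k = 3*((4 - 1)*((0 - 1) - 5)) = 3*(3*(-1 - 5)) = 3*(3*(-6)) = 3*(-18) = -54)
(k*18)*(-2*5*1) = (-54*18)*(-2*5*1) = -(-9720) = -972*(-10) = 9720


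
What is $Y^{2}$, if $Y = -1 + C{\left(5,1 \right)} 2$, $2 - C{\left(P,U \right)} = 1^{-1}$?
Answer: $1$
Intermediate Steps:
$C{\left(P,U \right)} = 1$ ($C{\left(P,U \right)} = 2 - 1^{-1} = 2 - 1 = 1$)
$Y = 1$ ($Y = -1 + 1 \cdot 2 = -1 + 2 = 1$)
$Y^{2} = 1^{2} = 1$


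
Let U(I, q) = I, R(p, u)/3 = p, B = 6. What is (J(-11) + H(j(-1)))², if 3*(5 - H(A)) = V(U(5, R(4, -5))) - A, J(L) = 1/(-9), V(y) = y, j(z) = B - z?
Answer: 2500/81 ≈ 30.864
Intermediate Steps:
R(p, u) = 3*p
j(z) = 6 - z
J(L) = -⅑
H(A) = 10/3 + A/3 (H(A) = 5 - (5 - A)/3 = 5 + (-5/3 + A/3) = 10/3 + A/3)
(J(-11) + H(j(-1)))² = (-⅑ + (10/3 + (6 - 1*(-1))/3))² = (-⅑ + (10/3 + (6 + 1)/3))² = (-⅑ + (10/3 + (⅓)*7))² = (-⅑ + (10/3 + 7/3))² = (-⅑ + 17/3)² = (50/9)² = 2500/81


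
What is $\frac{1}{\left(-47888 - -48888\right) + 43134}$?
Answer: $\frac{1}{44134} \approx 2.2658 \cdot 10^{-5}$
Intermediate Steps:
$\frac{1}{\left(-47888 - -48888\right) + 43134} = \frac{1}{\left(-47888 + 48888\right) + 43134} = \frac{1}{1000 + 43134} = \frac{1}{44134}$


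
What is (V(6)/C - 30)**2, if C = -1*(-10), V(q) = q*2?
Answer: 20736/25 ≈ 829.44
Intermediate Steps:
V(q) = 2*q
C = 10
(V(6)/C - 30)**2 = ((2*6)/10 - 30)**2 = (12*(1/10) - 30)**2 = (6/5 - 30)**2 = (-144/5)**2 = 20736/25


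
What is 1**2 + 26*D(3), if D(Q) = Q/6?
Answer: 14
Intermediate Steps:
D(Q) = Q/6 (D(Q) = Q*(1/6) = Q/6)
1**2 + 26*D(3) = 1**2 + 26*((1/6)*3) = 1 + 26*(1/2) = 1 + 13 = 14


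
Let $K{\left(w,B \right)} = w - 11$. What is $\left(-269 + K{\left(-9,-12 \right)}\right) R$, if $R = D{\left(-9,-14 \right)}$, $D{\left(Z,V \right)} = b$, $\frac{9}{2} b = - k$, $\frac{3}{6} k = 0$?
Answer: $0$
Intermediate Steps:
$k = 0$ ($k = 2 \cdot 0 = 0$)
$b = 0$ ($b = \frac{2 \left(\left(-1\right) 0\right)}{9} = \frac{2}{9} \cdot 0 = 0$)
$D{\left(Z,V \right)} = 0$
$K{\left(w,B \right)} = -11 + w$
$R = 0$
$\left(-269 + K{\left(-9,-12 \right)}\right) R = \left(-269 - 20\right) 0 = \left(-289\right) 0 = 0$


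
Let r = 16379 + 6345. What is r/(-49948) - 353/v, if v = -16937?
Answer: -91811186/211492319 ≈ -0.43411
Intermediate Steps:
r = 22724
r/(-49948) - 353/v = 22724/(-49948) - 353/(-16937) = 22724*(-1/49948) - 353*(-1/16937) = -5681/12487 + 353/16937 = -91811186/211492319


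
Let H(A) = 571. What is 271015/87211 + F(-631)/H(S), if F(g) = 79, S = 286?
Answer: 161639234/49797481 ≈ 3.2459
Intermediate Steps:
271015/87211 + F(-631)/H(S) = 271015/87211 + 79/571 = 161639234/49797481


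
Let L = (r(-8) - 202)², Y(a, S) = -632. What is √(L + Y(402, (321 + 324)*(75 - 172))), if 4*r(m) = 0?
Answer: 22*√83 ≈ 200.43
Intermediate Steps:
r(m) = 0 (r(m) = (¼)*0 = 0)
L = 40804 (L = (0 - 202)² = (-202)² = 40804)
√(L + Y(402, (321 + 324)*(75 - 172))) = √(40804 - 632) = √40172 = 22*√83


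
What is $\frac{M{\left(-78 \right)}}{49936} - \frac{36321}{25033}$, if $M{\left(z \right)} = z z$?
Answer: $- \frac{415356171}{312511972} \approx -1.3291$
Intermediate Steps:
$M{\left(z \right)} = z^{2}$
$\frac{M{\left(-78 \right)}}{49936} - \frac{36321}{25033} = \frac{\left(-78\right)^{2}}{49936} - \frac{36321}{25033} = 6084 \cdot \frac{1}{49936} - \frac{36321}{25033} = \frac{1521}{12484} - \frac{36321}{25033} = - \frac{415356171}{312511972}$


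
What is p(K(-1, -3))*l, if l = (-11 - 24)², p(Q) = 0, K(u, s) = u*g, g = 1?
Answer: 0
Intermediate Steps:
K(u, s) = u (K(u, s) = u*1 = u)
l = 1225 (l = (-35)² = 1225)
p(K(-1, -3))*l = 0*1225 = 0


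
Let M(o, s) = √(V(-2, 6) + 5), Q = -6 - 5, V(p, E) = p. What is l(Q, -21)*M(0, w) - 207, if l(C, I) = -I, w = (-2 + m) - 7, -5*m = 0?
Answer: -207 + 21*√3 ≈ -170.63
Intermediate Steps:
Q = -11
m = 0 (m = -⅕*0 = 0)
w = -9 (w = (-2 + 0) - 7 = -2 - 7 = -9)
M(o, s) = √3 (M(o, s) = √(-2 + 5) = √3)
l(Q, -21)*M(0, w) - 207 = (-1*(-21))*√3 - 207 = 21*√3 - 207 = -207 + 21*√3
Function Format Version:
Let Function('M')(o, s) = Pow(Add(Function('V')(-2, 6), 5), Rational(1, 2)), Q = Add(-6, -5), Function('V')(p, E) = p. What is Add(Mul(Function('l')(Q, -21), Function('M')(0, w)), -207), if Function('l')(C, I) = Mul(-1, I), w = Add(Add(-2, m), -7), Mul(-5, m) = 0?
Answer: Add(-207, Mul(21, Pow(3, Rational(1, 2)))) ≈ -170.63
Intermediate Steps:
Q = -11
m = 0 (m = Mul(Rational(-1, 5), 0) = 0)
w = -9 (w = Add(Add(-2, 0), -7) = Add(-2, -7) = -9)
Function('M')(o, s) = Pow(3, Rational(1, 2)) (Function('M')(o, s) = Pow(Add(-2, 5), Rational(1, 2)) = Pow(3, Rational(1, 2)))
Add(Mul(Function('l')(Q, -21), Function('M')(0, w)), -207) = Add(Mul(Mul(-1, -21), Pow(3, Rational(1, 2))), -207) = Add(Mul(21, Pow(3, Rational(1, 2))), -207) = Add(-207, Mul(21, Pow(3, Rational(1, 2))))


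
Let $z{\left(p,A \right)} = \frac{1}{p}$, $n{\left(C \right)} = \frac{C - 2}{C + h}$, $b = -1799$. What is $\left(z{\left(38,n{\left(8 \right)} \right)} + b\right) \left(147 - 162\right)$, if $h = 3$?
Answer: $\frac{1025415}{38} \approx 26985.0$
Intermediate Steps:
$n{\left(C \right)} = \frac{-2 + C}{3 + C}$ ($n{\left(C \right)} = \frac{C - 2}{C + 3} = \frac{-2 + C}{3 + C}$)
$\left(z{\left(38,n{\left(8 \right)} \right)} + b\right) \left(147 - 162\right) = \left(\frac{1}{38} - 1799\right) \left(147 - 162\right) = \left(\frac{1}{38} - 1799\right) \left(-15\right) = \left(- \frac{68361}{38}\right) \left(-15\right) = \frac{1025415}{38}$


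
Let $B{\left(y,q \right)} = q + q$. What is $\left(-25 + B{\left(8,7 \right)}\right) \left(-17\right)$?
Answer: $187$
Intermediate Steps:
$B{\left(y,q \right)} = 2 q$
$\left(-25 + B{\left(8,7 \right)}\right) \left(-17\right) = \left(-25 + 2 \cdot 7\right) \left(-17\right) = \left(-25 + 14\right) \left(-17\right) = \left(-11\right) \left(-17\right) = 187$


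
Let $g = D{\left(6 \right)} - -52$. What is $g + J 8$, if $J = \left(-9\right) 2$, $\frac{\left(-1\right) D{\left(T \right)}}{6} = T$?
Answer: $-128$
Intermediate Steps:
$D{\left(T \right)} = - 6 T$
$g = 16$ ($g = \left(-6\right) 6 - -52 = -36 + 52 = 16$)
$J = -18$
$g + J 8 = 16 - 144 = -128$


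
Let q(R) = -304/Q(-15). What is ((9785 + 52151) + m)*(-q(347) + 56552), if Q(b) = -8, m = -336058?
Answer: -15491730708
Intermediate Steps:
q(R) = 38 (q(R) = -304/(-8) = -304*(-⅛) = 38)
((9785 + 52151) + m)*(-q(347) + 56552) = ((9785 + 52151) - 336058)*(-1*38 + 56552) = (61936 - 336058)*(-38 + 56552) = -274122*56514 = -15491730708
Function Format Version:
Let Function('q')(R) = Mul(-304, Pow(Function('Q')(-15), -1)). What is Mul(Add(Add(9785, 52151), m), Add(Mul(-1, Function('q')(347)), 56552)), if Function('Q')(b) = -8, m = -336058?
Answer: -15491730708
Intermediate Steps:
Function('q')(R) = 38 (Function('q')(R) = Mul(-304, Pow(-8, -1)) = Mul(-304, Rational(-1, 8)) = 38)
Mul(Add(Add(9785, 52151), m), Add(Mul(-1, Function('q')(347)), 56552)) = Mul(Add(Add(9785, 52151), -336058), Add(Mul(-1, 38), 56552)) = Mul(Add(61936, -336058), Add(-38, 56552)) = Mul(-274122, 56514) = -15491730708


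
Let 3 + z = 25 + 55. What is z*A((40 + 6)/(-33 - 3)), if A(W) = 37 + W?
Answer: 49511/18 ≈ 2750.6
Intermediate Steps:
z = 77 (z = -3 + (25 + 55) = -3 + 80 = 77)
z*A((40 + 6)/(-33 - 3)) = 77*(37 + (40 + 6)/(-33 - 3)) = 77*(37 + 46/(-36)) = 77*(37 + 46*(-1/36)) = 77*(37 - 23/18) = 77*(643/18) = 49511/18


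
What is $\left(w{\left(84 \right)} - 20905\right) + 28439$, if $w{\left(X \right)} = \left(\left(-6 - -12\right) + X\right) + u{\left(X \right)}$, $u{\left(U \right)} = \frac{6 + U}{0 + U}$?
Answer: $\frac{106751}{14} \approx 7625.1$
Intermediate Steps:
$u{\left(U \right)} = \frac{6 + U}{U}$
$w{\left(X \right)} = 6 + X + \frac{6 + X}{X}$ ($w{\left(X \right)} = \left(\left(-6 - -12\right) + X\right) + \frac{6 + X}{X} = \left(\left(-6 + 12\right) + X\right) + \frac{6 + X}{X} = \left(6 + X\right) + \frac{6 + X}{X} = 6 + X + \frac{6 + X}{X}$)
$\left(w{\left(84 \right)} - 20905\right) + 28439 = \left(\left(7 + 84 + \frac{6}{84}\right) - 20905\right) + 28439 = \left(\left(7 + 84 + 6 \cdot \frac{1}{84}\right) - 20905\right) + 28439 = \left(\left(7 + 84 + \frac{1}{14}\right) - 20905\right) + 28439 = \left(\frac{1275}{14} - 20905\right) + 28439 = - \frac{291395}{14} + 28439 = \frac{106751}{14}$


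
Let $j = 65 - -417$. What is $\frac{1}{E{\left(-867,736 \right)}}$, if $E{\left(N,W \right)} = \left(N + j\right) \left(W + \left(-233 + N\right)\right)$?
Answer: $\frac{1}{140140} \approx 7.1357 \cdot 10^{-6}$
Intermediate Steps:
$j = 482$ ($j = 65 + 417 = 482$)
$E{\left(N,W \right)} = \left(482 + N\right) \left(-233 + N + W\right)$ ($E{\left(N,W \right)} = \left(N + 482\right) \left(W + \left(-233 + N\right)\right) = \left(482 + N\right) \left(-233 + N + W\right)$)
$\frac{1}{E{\left(-867,736 \right)}} = \frac{1}{-112306 + \left(-867\right)^{2} + 249 \left(-867\right) + 482 \cdot 736 - 638112} = \frac{1}{-112306 + 751689 - 215883 + 354752 - 638112} = \frac{1}{140140}$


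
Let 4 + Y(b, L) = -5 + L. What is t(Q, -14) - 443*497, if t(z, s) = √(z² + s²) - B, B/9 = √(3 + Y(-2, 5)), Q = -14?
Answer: -220171 - 9*I + 14*√2 ≈ -2.2015e+5 - 9.0*I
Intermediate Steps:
Y(b, L) = -9 + L (Y(b, L) = -4 + (-5 + L) = -9 + L)
B = 9*I (B = 9*√(3 + (-9 + 5)) = 9*√(3 - 4) = 9*√(-1) = 9*I ≈ 9.0*I)
t(z, s) = √(s² + z²) - 9*I (t(z, s) = √(z² + s²) - 9*I = √(s² + z²) - 9*I)
t(Q, -14) - 443*497 = (√((-14)² + (-14)²) - 9*I) - 443*497 = (√(196 + 196) - 9*I) - 220171 = (√392 - 9*I) - 220171 = (14*√2 - 9*I) - 220171 = (-9*I + 14*√2) - 220171 = -220171 - 9*I + 14*√2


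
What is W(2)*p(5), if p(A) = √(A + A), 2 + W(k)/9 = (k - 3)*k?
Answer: -36*√10 ≈ -113.84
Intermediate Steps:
W(k) = -18 + 9*k*(-3 + k) (W(k) = -18 + 9*((k - 3)*k) = -18 + 9*((-3 + k)*k) = -18 + 9*(k*(-3 + k)) = -18 + 9*k*(-3 + k))
p(A) = √2*√A (p(A) = √(2*A) = √2*√A)
W(2)*p(5) = (-18 - 27*2 + 9*2²)*(√2*√5) = (-18 - 54 + 9*4)*√10 = (-18 - 54 + 36)*√10 = -36*√10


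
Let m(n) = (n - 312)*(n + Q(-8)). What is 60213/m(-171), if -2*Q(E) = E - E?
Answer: 20071/27531 ≈ 0.72903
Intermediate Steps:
Q(E) = 0 (Q(E) = -(E - E)/2 = -1/2*0 = 0)
m(n) = n*(-312 + n) (m(n) = (n - 312)*(n + 0) = (-312 + n)*n = n*(-312 + n))
60213/m(-171) = 60213/((-171*(-312 - 171))) = 60213/((-171*(-483))) = 60213/82593 = 60213*(1/82593) = 20071/27531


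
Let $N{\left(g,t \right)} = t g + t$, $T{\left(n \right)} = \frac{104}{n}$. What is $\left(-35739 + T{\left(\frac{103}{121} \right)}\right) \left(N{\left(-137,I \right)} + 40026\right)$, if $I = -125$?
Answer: $- \frac{209201762858}{103} \approx -2.0311 \cdot 10^{9}$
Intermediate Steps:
$N{\left(g,t \right)} = t + g t$ ($N{\left(g,t \right)} = g t + t = t + g t$)
$\left(-35739 + T{\left(\frac{103}{121} \right)}\right) \left(N{\left(-137,I \right)} + 40026\right) = \left(-35739 + \frac{104}{103 \cdot \frac{1}{121}}\right) \left(- 125 \left(1 - 137\right) + 40026\right) = \left(-35739 + \frac{104}{103 \cdot \frac{1}{121}}\right) \left(\left(-125\right) \left(-136\right) + 40026\right) = \left(-35739 + \frac{104}{\frac{103}{121}}\right) \left(17000 + 40026\right) = \left(-35739 + 104 \cdot \frac{121}{103}\right) 57026 = \left(-35739 + \frac{12584}{103}\right) 57026 = \left(- \frac{3668533}{103}\right) 57026 = - \frac{209201762858}{103}$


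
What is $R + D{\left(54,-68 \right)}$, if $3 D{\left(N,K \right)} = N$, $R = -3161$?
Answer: $-3143$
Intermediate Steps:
$D{\left(N,K \right)} = \frac{N}{3}$
$R + D{\left(54,-68 \right)} = -3161 + \frac{1}{3} \cdot 54 = -3161 + 18 = -3143$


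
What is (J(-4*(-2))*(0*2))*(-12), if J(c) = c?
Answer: 0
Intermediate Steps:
(J(-4*(-2))*(0*2))*(-12) = ((-4*(-2))*(0*2))*(-12) = (8*0)*(-12) = 0*(-12) = 0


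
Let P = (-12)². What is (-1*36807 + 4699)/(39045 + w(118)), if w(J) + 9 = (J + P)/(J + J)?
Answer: -3788744/4606379 ≈ -0.82250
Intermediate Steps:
P = 144
w(J) = -9 + (144 + J)/(2*J) (w(J) = -9 + (J + 144)/(J + J) = -9 + (144 + J)/((2*J)) = -9 + (144 + J)*(1/(2*J)) = -9 + (144 + J)/(2*J))
(-1*36807 + 4699)/(39045 + w(118)) = (-1*36807 + 4699)/(39045 + (-17/2 + 72/118)) = (-36807 + 4699)/(39045 + (-17/2 + 72*(1/118))) = -32108/(39045 + (-17/2 + 36/59)) = -32108/(39045 - 931/118) = -32108/4606379/118 = -32108*118/4606379 = -3788744/4606379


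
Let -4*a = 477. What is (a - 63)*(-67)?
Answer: 48843/4 ≈ 12211.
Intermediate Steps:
a = -477/4 (a = -¼*477 = -477/4 ≈ -119.25)
(a - 63)*(-67) = (-477/4 - 63)*(-67) = -729/4*(-67) = 48843/4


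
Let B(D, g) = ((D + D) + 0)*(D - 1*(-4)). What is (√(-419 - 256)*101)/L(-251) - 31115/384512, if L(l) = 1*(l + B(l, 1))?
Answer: -31115/384512 + 1515*I*√3/123743 ≈ -0.080921 + 0.021206*I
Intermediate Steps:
B(D, g) = 2*D*(4 + D) (B(D, g) = (2*D + 0)*(D + 4) = (2*D)*(4 + D) = 2*D*(4 + D))
L(l) = l + 2*l*(4 + l) (L(l) = 1*(l + 2*l*(4 + l)) = l + 2*l*(4 + l))
(√(-419 - 256)*101)/L(-251) - 31115/384512 = (√(-419 - 256)*101)/((-251*(9 + 2*(-251)))) - 31115/384512 = (√(-675)*101)/((-251*(9 - 502))) - 31115*1/384512 = ((15*I*√3)*101)/((-251*(-493))) - 31115/384512 = (1515*I*√3)/123743 - 31115/384512 = (1515*I*√3)*(1/123743) - 31115/384512 = 1515*I*√3/123743 - 31115/384512 = -31115/384512 + 1515*I*√3/123743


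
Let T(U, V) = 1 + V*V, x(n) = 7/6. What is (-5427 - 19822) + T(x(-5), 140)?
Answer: -5648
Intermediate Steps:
x(n) = 7/6 (x(n) = 7*(⅙) = 7/6)
T(U, V) = 1 + V²
(-5427 - 19822) + T(x(-5), 140) = (-5427 - 19822) + (1 + 140²) = -25249 + (1 + 19600) = -25249 + 19601 = -5648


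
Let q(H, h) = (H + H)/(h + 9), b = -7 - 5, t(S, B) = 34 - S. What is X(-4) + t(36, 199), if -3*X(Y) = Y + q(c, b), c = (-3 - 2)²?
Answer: 44/9 ≈ 4.8889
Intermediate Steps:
c = 25 (c = (-5)² = 25)
b = -12
q(H, h) = 2*H/(9 + h) (q(H, h) = (2*H)/(9 + h) = 2*H/(9 + h))
X(Y) = 50/9 - Y/3 (X(Y) = -(Y + 2*25/(9 - 12))/3 = -(Y + 2*25/(-3))/3 = -(Y + 2*25*(-⅓))/3 = -(Y - 50/3)/3 = -(-50/3 + Y)/3 = 50/9 - Y/3)
X(-4) + t(36, 199) = (50/9 - ⅓*(-4)) + (34 - 1*36) = (50/9 + 4/3) + (34 - 36) = 62/9 - 2 = 44/9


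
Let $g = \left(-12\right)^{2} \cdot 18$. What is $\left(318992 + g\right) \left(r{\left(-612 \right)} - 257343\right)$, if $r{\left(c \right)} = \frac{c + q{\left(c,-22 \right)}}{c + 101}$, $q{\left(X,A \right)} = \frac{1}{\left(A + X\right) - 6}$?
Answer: $- \frac{1691553206020861}{20440} \approx -8.2757 \cdot 10^{10}$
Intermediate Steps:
$q{\left(X,A \right)} = \frac{1}{-6 + A + X}$
$g = 2592$ ($g = 144 \cdot 18 = 2592$)
$r{\left(c \right)} = \frac{c + \frac{1}{-28 + c}}{101 + c}$ ($r{\left(c \right)} = \frac{c + \frac{1}{-6 - 22 + c}}{c + 101} = \frac{c + \frac{1}{-28 + c}}{101 + c}$)
$\left(318992 + g\right) \left(r{\left(-612 \right)} - 257343\right) = \left(318992 + 2592\right) \left(\frac{1 - 612 \left(-28 - 612\right)}{\left(-28 - 612\right) \left(101 - 612\right)} - 257343\right) = 321584 \left(\frac{1 - -391680}{\left(-640\right) \left(-511\right)} - 257343\right) = 321584 \left(\left(- \frac{1}{640}\right) \left(- \frac{1}{511}\right) \left(1 + 391680\right) - 257343\right) = 321584 \left(\left(- \frac{1}{640}\right) \left(- \frac{1}{511}\right) 391681 - 257343\right) = 321584 \left(\frac{391681}{327040} - 257343\right) = 321584 \left(- \frac{84161063039}{327040}\right) = - \frac{1691553206020861}{20440}$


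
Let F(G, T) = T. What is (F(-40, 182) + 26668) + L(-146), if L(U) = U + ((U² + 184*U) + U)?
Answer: 21010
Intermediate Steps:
L(U) = U² + 186*U (L(U) = U + (U² + 185*U) = U² + 186*U)
(F(-40, 182) + 26668) + L(-146) = (182 + 26668) - 146*(186 - 146) = 26850 - 146*40 = 26850 - 5840 = 21010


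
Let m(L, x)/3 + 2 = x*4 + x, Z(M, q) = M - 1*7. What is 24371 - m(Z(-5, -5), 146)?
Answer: 22187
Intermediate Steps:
Z(M, q) = -7 + M (Z(M, q) = M - 7 = -7 + M)
m(L, x) = -6 + 15*x (m(L, x) = -6 + 3*(x*4 + x) = -6 + 3*(4*x + x) = -6 + 3*(5*x) = -6 + 15*x)
24371 - m(Z(-5, -5), 146) = 24371 - (-6 + 15*146) = 24371 - (-6 + 2190) = 24371 - 1*2184 = 24371 - 2184 = 22187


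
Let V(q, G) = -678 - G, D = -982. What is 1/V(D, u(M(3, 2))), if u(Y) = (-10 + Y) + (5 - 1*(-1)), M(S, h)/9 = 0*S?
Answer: -1/674 ≈ -0.0014837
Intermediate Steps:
M(S, h) = 0 (M(S, h) = 9*(0*S) = 9*0 = 0)
u(Y) = -4 + Y (u(Y) = (-10 + Y) + (5 + 1) = (-10 + Y) + 6 = -4 + Y)
1/V(D, u(M(3, 2))) = 1/(-678 - (-4 + 0)) = 1/(-678 - 1*(-4)) = 1/(-678 + 4) = 1/(-674) = -1/674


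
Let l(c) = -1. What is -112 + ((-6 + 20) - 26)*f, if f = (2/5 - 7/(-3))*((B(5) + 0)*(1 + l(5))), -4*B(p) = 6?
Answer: -112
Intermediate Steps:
B(p) = -3/2 (B(p) = -¼*6 = -3/2)
f = 0 (f = (2/5 - 7/(-3))*((-3/2 + 0)*(1 - 1)) = (2*(⅕) - 7*(-⅓))*(-3/2*0) = (⅖ + 7/3)*0 = (41/15)*0 = 0)
-112 + ((-6 + 20) - 26)*f = -112 + ((-6 + 20) - 26)*0 = -112 + (14 - 26)*0 = -112 - 12*0 = -112 + 0 = -112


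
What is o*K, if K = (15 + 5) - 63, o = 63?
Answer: -2709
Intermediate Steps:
K = -43 (K = 20 - 63 = -43)
o*K = 63*(-43) = -2709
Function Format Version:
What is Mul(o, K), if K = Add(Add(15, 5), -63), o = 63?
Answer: -2709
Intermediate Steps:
K = -43 (K = Add(20, -63) = -43)
Mul(o, K) = Mul(63, -43) = -2709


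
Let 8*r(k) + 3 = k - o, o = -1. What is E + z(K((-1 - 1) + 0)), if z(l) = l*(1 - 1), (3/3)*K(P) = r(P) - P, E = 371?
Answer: 371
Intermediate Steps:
r(k) = -¼ + k/8 (r(k) = -3/8 + (k - 1*(-1))/8 = -3/8 + (k + 1)/8 = -3/8 + (1 + k)/8 = -3/8 + (⅛ + k/8) = -¼ + k/8)
K(P) = -¼ - 7*P/8 (K(P) = (-¼ + P/8) - P = -¼ - 7*P/8)
z(l) = 0 (z(l) = l*0 = 0)
E + z(K((-1 - 1) + 0)) = 371 + 0 = 371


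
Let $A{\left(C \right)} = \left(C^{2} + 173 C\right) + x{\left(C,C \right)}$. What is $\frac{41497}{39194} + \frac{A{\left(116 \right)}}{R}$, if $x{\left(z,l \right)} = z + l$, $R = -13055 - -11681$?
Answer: $- \frac{211002631}{8975426} \approx -23.509$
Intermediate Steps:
$R = -1374$ ($R = -13055 + 11681 = -1374$)
$x{\left(z,l \right)} = l + z$
$A{\left(C \right)} = C^{2} + 175 C$ ($A{\left(C \right)} = \left(C^{2} + 173 C\right) + \left(C + C\right) = \left(C^{2} + 173 C\right) + 2 C = C^{2} + 175 C$)
$\frac{41497}{39194} + \frac{A{\left(116 \right)}}{R} = \frac{41497}{39194} + \frac{116 \left(175 + 116\right)}{-1374} = 41497 \cdot \frac{1}{39194} + 116 \cdot 291 \left(- \frac{1}{1374}\right) = \frac{41497}{39194} + 33756 \left(- \frac{1}{1374}\right) = \frac{41497}{39194} - \frac{5626}{229} = - \frac{211002631}{8975426}$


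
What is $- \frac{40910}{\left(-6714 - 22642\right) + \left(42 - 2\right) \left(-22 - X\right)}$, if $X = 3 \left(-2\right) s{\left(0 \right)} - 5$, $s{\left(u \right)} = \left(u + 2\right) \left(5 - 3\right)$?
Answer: $\frac{20455}{14538} \approx 1.407$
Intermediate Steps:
$s{\left(u \right)} = 4 + 2 u$ ($s{\left(u \right)} = \left(2 + u\right) 2 = 4 + 2 u$)
$X = -29$ ($X = 3 \left(-2\right) \left(4 + 2 \cdot 0\right) - 5 = - 6 \left(4 + 0\right) - 5 = \left(-6\right) 4 - 5 = -24 - 5 = -29$)
$- \frac{40910}{\left(-6714 - 22642\right) + \left(42 - 2\right) \left(-22 - X\right)} = - \frac{40910}{\left(-6714 - 22642\right) + \left(42 - 2\right) \left(-22 - -29\right)} = - \frac{40910}{-29356 + 40 \left(-22 + 29\right)} = - \frac{40910}{-29356 + 40 \cdot 7} = - \frac{40910}{-29356 + 280} = - \frac{40910}{-29076} = \left(-40910\right) \left(- \frac{1}{29076}\right) = \frac{20455}{14538}$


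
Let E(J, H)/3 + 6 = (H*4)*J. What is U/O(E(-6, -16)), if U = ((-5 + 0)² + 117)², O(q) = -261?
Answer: -20164/261 ≈ -77.257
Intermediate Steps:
E(J, H) = -18 + 12*H*J (E(J, H) = -18 + 3*((H*4)*J) = -18 + 3*((4*H)*J) = -18 + 3*(4*H*J) = -18 + 12*H*J)
U = 20164 (U = ((-5)² + 117)² = (25 + 117)² = 142² = 20164)
U/O(E(-6, -16)) = 20164/(-261) = 20164*(-1/261) = -20164/261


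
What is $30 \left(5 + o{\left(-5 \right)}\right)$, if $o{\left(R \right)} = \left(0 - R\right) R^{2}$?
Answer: $3900$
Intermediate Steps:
$o{\left(R \right)} = - R^{3}$ ($o{\left(R \right)} = - R R^{2} = - R^{3}$)
$30 \left(5 + o{\left(-5 \right)}\right) = 30 \left(5 - \left(-5\right)^{3}\right) = 30 \left(5 - -125\right) = 30 \left(5 + 125\right) = 30 \cdot 130 = 3900$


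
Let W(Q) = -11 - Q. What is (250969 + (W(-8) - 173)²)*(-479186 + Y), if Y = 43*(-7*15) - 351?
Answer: -136476041140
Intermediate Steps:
Y = -4866 (Y = 43*(-105) - 351 = -4515 - 351 = -4866)
(250969 + (W(-8) - 173)²)*(-479186 + Y) = (250969 + ((-11 - 1*(-8)) - 173)²)*(-479186 - 4866) = (250969 + ((-11 + 8) - 173)²)*(-484052) = (250969 + (-3 - 173)²)*(-484052) = (250969 + (-176)²)*(-484052) = (250969 + 30976)*(-484052) = 281945*(-484052) = -136476041140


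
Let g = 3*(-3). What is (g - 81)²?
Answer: 8100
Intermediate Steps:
g = -9
(g - 81)² = (-9 - 81)² = (-90)² = 8100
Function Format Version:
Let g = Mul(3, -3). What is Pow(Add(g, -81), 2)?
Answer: 8100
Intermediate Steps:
g = -9
Pow(Add(g, -81), 2) = Pow(Add(-9, -81), 2) = Pow(-90, 2) = 8100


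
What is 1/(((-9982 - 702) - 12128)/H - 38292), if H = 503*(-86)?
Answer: -21629/828206262 ≈ -2.6115e-5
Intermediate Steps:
H = -43258
1/(((-9982 - 702) - 12128)/H - 38292) = 1/(((-9982 - 702) - 12128)/(-43258) - 38292) = 1/((-10684 - 12128)*(-1/43258) - 38292) = 1/(-22812*(-1/43258) - 38292) = 1/(11406/21629 - 38292) = 1/(-828206262/21629) = -21629/828206262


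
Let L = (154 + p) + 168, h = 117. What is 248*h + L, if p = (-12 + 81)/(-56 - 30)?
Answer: 2522999/86 ≈ 29337.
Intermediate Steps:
p = -69/86 (p = 69/(-86) = 69*(-1/86) = -69/86 ≈ -0.80233)
L = 27623/86 (L = (154 - 69/86) + 168 = 13175/86 + 168 = 27623/86 ≈ 321.20)
248*h + L = 248*117 + 27623/86 = 29016 + 27623/86 = 2522999/86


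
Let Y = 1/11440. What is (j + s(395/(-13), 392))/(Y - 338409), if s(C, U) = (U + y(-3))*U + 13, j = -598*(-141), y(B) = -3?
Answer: -2709209360/3871398959 ≈ -0.69980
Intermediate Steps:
Y = 1/11440 ≈ 8.7413e-5
j = 84318
s(C, U) = 13 + U*(-3 + U) (s(C, U) = (U - 3)*U + 13 = (-3 + U)*U + 13 = U*(-3 + U) + 13 = 13 + U*(-3 + U))
(j + s(395/(-13), 392))/(Y - 338409) = (84318 + (13 + 392**2 - 3*392))/(1/11440 - 338409) = (84318 + (13 + 153664 - 1176))/(-3871398959/11440) = (84318 + 152501)*(-11440/3871398959) = 236819*(-11440/3871398959) = -2709209360/3871398959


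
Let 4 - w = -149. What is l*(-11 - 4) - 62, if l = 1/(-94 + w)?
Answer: -3673/59 ≈ -62.254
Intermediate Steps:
w = 153 (w = 4 - 1*(-149) = 4 + 149 = 153)
l = 1/59 (l = 1/(-94 + 153) = 1/59 ≈ 0.016949)
l*(-11 - 4) - 62 = (-11 - 4)/59 - 62 = (1/59)*(-15) - 62 = -15/59 - 62 = -3673/59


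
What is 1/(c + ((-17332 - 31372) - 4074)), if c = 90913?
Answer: 1/38135 ≈ 2.6223e-5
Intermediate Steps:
1/(c + ((-17332 - 31372) - 4074)) = 1/(90913 + ((-17332 - 31372) - 4074)) = 1/(90913 + (-48704 - 4074)) = 1/(90913 - 52778) = 1/38135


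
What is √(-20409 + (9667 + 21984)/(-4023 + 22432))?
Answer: I*√6915849490670/18409 ≈ 142.85*I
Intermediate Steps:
√(-20409 + (9667 + 21984)/(-4023 + 22432)) = √(-20409 + 31651/18409) = √(-375677630/18409) = I*√6915849490670/18409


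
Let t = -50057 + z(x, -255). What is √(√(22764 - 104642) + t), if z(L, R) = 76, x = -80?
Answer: √(-49981 + I*√81878) ≈ 0.64 + 223.57*I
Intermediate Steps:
t = -49981 (t = -50057 + 76 = -49981)
√(√(22764 - 104642) + t) = √(√(22764 - 104642) - 49981) = √(√(-81878) - 49981) = √(I*√81878 - 49981) = √(-49981 + I*√81878)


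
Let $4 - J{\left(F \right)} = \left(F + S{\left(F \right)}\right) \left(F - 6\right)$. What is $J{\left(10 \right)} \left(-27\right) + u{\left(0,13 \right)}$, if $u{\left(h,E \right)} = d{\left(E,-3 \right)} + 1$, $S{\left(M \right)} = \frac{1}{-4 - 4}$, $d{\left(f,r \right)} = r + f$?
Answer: $\frac{1939}{2} \approx 969.5$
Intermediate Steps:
$d{\left(f,r \right)} = f + r$
$S{\left(M \right)} = - \frac{1}{8}$ ($S{\left(M \right)} = \frac{1}{-8} = - \frac{1}{8}$)
$J{\left(F \right)} = 4 - \left(-6 + F\right) \left(- \frac{1}{8} + F\right)$ ($J{\left(F \right)} = 4 - \left(F - \frac{1}{8}\right) \left(F - 6\right) = 4 - \left(- \frac{1}{8} + F\right) \left(-6 + F\right) = 4 - \left(-6 + F\right) \left(- \frac{1}{8} + F\right)$)
$u{\left(h,E \right)} = -2 + E$ ($u{\left(h,E \right)} = \left(E - 3\right) + 1 = \left(-3 + E\right) + 1 = -2 + E$)
$J{\left(10 \right)} \left(-27\right) + u{\left(0,13 \right)} = \left(\frac{13}{4} - 10^{2} + \frac{49}{8} \cdot 10\right) \left(-27\right) + \left(-2 + 13\right) = \left(\frac{13}{4} - 100 + \frac{245}{4}\right) \left(-27\right) + 11 = \left(- \frac{71}{2}\right) \left(-27\right) + 11 = \frac{1917}{2} + 11 = \frac{1939}{2}$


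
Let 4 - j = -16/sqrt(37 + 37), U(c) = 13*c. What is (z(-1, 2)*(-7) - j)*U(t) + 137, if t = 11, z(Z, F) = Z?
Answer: 566 - 1144*sqrt(74)/37 ≈ 300.03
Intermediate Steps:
j = 4 + 8*sqrt(74)/37 (j = 4 - (-16)/(sqrt(37 + 37)) = 4 - (-16)/(sqrt(74)) = 4 - (-16)*sqrt(74)/74 = 4 - (-8)*sqrt(74)/37 = 4 + 8*sqrt(74)/37 ≈ 5.8600)
(z(-1, 2)*(-7) - j)*U(t) + 137 = (-1*(-7) - (4 + 8*sqrt(74)/37))*(13*11) + 137 = (7 + (-4 - 8*sqrt(74)/37))*143 + 137 = (3 - 8*sqrt(74)/37)*143 + 137 = (429 - 1144*sqrt(74)/37) + 137 = 566 - 1144*sqrt(74)/37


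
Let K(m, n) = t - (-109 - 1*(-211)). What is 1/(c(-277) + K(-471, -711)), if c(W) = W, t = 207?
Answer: -1/172 ≈ -0.0058140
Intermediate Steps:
K(m, n) = 105 (K(m, n) = 207 - (-109 - 1*(-211)) = 207 - (-109 + 211) = 207 - 1*102 = 207 - 102 = 105)
1/(c(-277) + K(-471, -711)) = 1/(-277 + 105) = 1/(-172) = -1/172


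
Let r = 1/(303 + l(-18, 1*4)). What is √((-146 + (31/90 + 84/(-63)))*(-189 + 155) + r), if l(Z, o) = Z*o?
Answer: 2*√1666739690/1155 ≈ 70.694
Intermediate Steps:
r = 1/231 (r = 1/(303 - 18*4) = 1/(303 - 72) = 1/231 ≈ 0.0043290)
√((-146 + (31/90 + 84/(-63)))*(-189 + 155) + r) = √((-146 + (31/90 + 84/(-63)))*(-189 + 155) + 1/231) = √((-146 + (31*(1/90) + 84*(-1/63)))*(-34) + 1/231) = √((-146 + (31/90 - 4/3))*(-34) + 1/231) = √((-146 - 89/90)*(-34) + 1/231) = √(-13229/90*(-34) + 1/231) = √(224893/45 + 1/231) = √(17316776/3465) = 2*√1666739690/1155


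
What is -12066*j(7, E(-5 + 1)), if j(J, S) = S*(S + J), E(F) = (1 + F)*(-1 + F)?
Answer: -3981780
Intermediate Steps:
j(J, S) = S*(J + S)
-12066*j(7, E(-5 + 1)) = -12066*(-1 + (-5 + 1)**2)*(7 + (-1 + (-5 + 1)**2)) = -12066*(-1 + (-4)**2)*(7 + (-1 + (-4)**2)) = -12066*(-1 + 16)*(7 + (-1 + 16)) = -180990*(7 + 15) = -180990*22 = -12066*330 = -3981780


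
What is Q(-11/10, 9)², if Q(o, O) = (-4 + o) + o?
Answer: 961/25 ≈ 38.440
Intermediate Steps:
Q(o, O) = -4 + 2*o
Q(-11/10, 9)² = (-4 + 2*(-11/10))² = (-4 - 11/5)² = (-31/5)² = 961/25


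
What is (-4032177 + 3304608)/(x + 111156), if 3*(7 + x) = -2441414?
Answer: 2182707/2107967 ≈ 1.0355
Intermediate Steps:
x = -2441435/3 (x = -7 + (⅓)*(-2441414) = -7 - 2441414/3 = -2441435/3 ≈ -8.1381e+5)
(-4032177 + 3304608)/(x + 111156) = (-4032177 + 3304608)/(-2441435/3 + 111156) = -727569/(-2107967/3) = -727569*(-3/2107967) = 2182707/2107967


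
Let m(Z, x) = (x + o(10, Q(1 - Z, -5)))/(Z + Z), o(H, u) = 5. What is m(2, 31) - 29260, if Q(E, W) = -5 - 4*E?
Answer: -29251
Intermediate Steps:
m(Z, x) = (5 + x)/(2*Z) (m(Z, x) = (x + 5)/(Z + Z) = (5 + x)/((2*Z)) = (5 + x)*(1/(2*Z)) = (5 + x)/(2*Z))
m(2, 31) - 29260 = (½)*(5 + 31)/2 - 29260 = (½)*(½)*36 - 29260 = 9 - 29260 = -29251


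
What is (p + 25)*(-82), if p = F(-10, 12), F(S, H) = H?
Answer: -3034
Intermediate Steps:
p = 12
(p + 25)*(-82) = (12 + 25)*(-82) = 37*(-82) = -3034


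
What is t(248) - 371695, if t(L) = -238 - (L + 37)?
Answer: -372218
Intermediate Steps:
t(L) = -275 - L (t(L) = -238 - (37 + L) = -238 + (-37 - L) = -275 - L)
t(248) - 371695 = (-275 - 1*248) - 371695 = (-275 - 248) - 371695 = -523 - 371695 = -372218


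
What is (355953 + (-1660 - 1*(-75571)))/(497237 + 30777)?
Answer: 214932/264007 ≈ 0.81411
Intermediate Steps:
(355953 + (-1660 - 1*(-75571)))/(497237 + 30777) = (355953 + (-1660 + 75571))/528014 = (355953 + 73911)*(1/528014) = 429864*(1/528014) = 214932/264007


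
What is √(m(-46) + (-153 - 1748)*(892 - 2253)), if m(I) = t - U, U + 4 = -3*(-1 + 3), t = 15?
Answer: √2587286 ≈ 1608.5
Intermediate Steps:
U = -10 (U = -4 - 3*(-1 + 3) = -4 - 3*2 = -4 - 6 = -10)
m(I) = 25 (m(I) = 15 - 1*(-10) = 15 + 10 = 25)
√(m(-46) + (-153 - 1748)*(892 - 2253)) = √(25 + (-153 - 1748)*(892 - 2253)) = √(25 - 1901*(-1361)) = √(25 + 2587261) = √2587286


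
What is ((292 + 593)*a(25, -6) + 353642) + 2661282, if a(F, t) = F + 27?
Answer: 3060944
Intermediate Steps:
a(F, t) = 27 + F
((292 + 593)*a(25, -6) + 353642) + 2661282 = ((292 + 593)*(27 + 25) + 353642) + 2661282 = (885*52 + 353642) + 2661282 = (46020 + 353642) + 2661282 = 399662 + 2661282 = 3060944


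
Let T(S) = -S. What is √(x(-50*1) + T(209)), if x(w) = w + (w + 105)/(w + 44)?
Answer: I*√9654/6 ≈ 16.376*I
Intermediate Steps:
x(w) = w + (105 + w)/(44 + w)
√(x(-50*1) + T(209)) = √((105 + (-50*1)² + 45*(-50*1))/(44 - 50*1) - 1*209) = √((105 + (-50)² + 45*(-50))/(44 - 50) - 209) = √((105 + 2500 - 2250)/(-6) - 209) = √(-⅙*355 - 209) = √(-355/6 - 209) = √(-1609/6) = I*√9654/6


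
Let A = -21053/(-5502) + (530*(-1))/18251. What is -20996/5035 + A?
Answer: -188397880487/505599605070 ≈ -0.37262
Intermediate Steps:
A = 381322243/100417002 (A = -21053*(-1/5502) - 530*1/18251 = 21053/5502 - 530/18251 = 381322243/100417002 ≈ 3.7974)
-20996/5035 + A = -20996/5035 + 381322243/100417002 = -188397880487/505599605070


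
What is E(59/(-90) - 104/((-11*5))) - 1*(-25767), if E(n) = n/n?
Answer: 25768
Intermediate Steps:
E(n) = 1
E(59/(-90) - 104/((-11*5))) - 1*(-25767) = 1 - 1*(-25767) = 1 + 25767 = 25768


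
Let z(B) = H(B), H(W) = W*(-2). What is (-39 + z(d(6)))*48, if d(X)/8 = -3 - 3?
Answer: 2736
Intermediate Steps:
d(X) = -48 (d(X) = 8*(-3 - 3) = 8*(-6) = -48)
H(W) = -2*W
z(B) = -2*B
(-39 + z(d(6)))*48 = (-39 - 2*(-48))*48 = (-39 + 96)*48 = 57*48 = 2736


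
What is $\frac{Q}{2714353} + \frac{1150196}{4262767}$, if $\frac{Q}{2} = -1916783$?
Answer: $- \frac{13219560673934}{11570654394751} \approx -1.1425$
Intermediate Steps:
$Q = -3833566$ ($Q = 2 \left(-1916783\right) = -3833566$)
$\frac{Q}{2714353} + \frac{1150196}{4262767} = - \frac{3833566}{2714353} + \frac{1150196}{4262767} = - \frac{13219560673934}{11570654394751}$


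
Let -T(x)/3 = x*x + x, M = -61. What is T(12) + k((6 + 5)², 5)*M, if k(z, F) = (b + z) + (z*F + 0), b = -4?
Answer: -44510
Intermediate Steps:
T(x) = -3*x - 3*x² (T(x) = -3*(x*x + x) = -3*(x² + x) = -3*(x + x²) = -3*x - 3*x²)
k(z, F) = -4 + z + F*z (k(z, F) = (-4 + z) + (z*F + 0) = (-4 + z) + (F*z + 0) = (-4 + z) + F*z = -4 + z + F*z)
T(12) + k((6 + 5)², 5)*M = -3*12*(1 + 12) + (-4 + (6 + 5)² + 5*(6 + 5)²)*(-61) = -3*12*13 + (-4 + 11² + 5*11²)*(-61) = -468 + (-4 + 121 + 5*121)*(-61) = -468 + (-4 + 121 + 605)*(-61) = -468 + 722*(-61) = -468 - 44042 = -44510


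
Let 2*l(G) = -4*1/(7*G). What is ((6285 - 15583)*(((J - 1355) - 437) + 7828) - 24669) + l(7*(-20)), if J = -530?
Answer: -25097533929/490 ≈ -5.1219e+7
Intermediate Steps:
l(G) = -2/(7*G) (l(G) = (-4*1/(7*G))/2 = (-4/(7*G))/2 = -2/(7*G))
((6285 - 15583)*(((J - 1355) - 437) + 7828) - 24669) + l(7*(-20)) = ((6285 - 15583)*(((-530 - 1355) - 437) + 7828) - 24669) - 2/(7*(7*(-20))) = (-9298*((-1885 - 437) + 7828) - 24669) - 2/7/(-140) = (-9298*(-2322 + 7828) - 24669) - 2/7*(-1/140) = (-9298*5506 - 24669) + 1/490 = (-51194788 - 24669) + 1/490 = -51219457 + 1/490 = -25097533929/490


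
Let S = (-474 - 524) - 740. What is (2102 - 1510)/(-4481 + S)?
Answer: -592/6219 ≈ -0.095192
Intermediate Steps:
S = -1738 (S = -998 - 740 = -1738)
(2102 - 1510)/(-4481 + S) = (2102 - 1510)/(-4481 - 1738) = 592/(-6219) = 592*(-1/6219) = -592/6219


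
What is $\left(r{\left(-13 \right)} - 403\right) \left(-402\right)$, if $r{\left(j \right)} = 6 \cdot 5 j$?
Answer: $318786$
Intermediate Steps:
$r{\left(j \right)} = 30 j$
$\left(r{\left(-13 \right)} - 403\right) \left(-402\right) = \left(30 \left(-13\right) - 403\right) \left(-402\right) = \left(-390 - 403\right) \left(-402\right) = \left(-793\right) \left(-402\right) = 318786$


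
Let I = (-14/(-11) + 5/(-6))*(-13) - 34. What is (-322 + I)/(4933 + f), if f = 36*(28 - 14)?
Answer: -23873/358842 ≈ -0.066528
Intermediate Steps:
f = 504 (f = 36*14 = 504)
I = -2621/66 (I = (-14*(-1/11) + 5*(-⅙))*(-13) - 34 = (14/11 - ⅚)*(-13) - 34 = (29/66)*(-13) - 34 = -377/66 - 34 = -2621/66 ≈ -39.712)
(-322 + I)/(4933 + f) = (-322 - 2621/66)/(4933 + 504) = -23873/66/5437 = -23873/66*1/5437 = -23873/358842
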